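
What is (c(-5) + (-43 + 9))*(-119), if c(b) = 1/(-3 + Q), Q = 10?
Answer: 4029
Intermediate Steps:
c(b) = 1/7 (c(b) = 1/(-3 + 10) = 1/7)
(c(-5) + (-43 + 9))*(-119) = (1/7 + (-43 + 9))*(-119) = (1/7 - 34)*(-119) = -237/7*(-119) = 4029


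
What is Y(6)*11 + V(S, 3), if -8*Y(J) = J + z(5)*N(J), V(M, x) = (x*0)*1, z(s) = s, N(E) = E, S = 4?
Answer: -99/2 ≈ -49.500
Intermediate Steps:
V(M, x) = 0 (V(M, x) = 0*1 = 0)
Y(J) = -3*J/4 (Y(J) = -(J + 5*J)/8 = -3*J/4)
Y(6)*11 + V(S, 3) = -3/4*6*11 + 0 = -9/2*11 + 0 = -99/2 + 0 = -99/2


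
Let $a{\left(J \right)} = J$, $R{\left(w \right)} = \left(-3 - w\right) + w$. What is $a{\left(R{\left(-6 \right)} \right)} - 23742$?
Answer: $-23745$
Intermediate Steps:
$R{\left(w \right)} = -3$
$a{\left(R{\left(-6 \right)} \right)} - 23742 = -3 - 23742 = -23745$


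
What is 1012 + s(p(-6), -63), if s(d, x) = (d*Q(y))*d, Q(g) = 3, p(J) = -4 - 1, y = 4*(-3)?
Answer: 1087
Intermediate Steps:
y = -12
p(J) = -5
s(d, x) = 3*d**2 (s(d, x) = (d*3)*d = (3*d)*d = 3*d**2)
1012 + s(p(-6), -63) = 1012 + 3*(-5)**2 = 1012 + 3*25 = 1012 + 75 = 1087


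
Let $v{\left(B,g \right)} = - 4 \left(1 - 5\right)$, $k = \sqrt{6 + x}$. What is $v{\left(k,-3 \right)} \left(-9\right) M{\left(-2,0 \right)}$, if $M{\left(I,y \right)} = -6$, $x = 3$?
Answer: $864$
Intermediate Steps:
$k = 3$ ($k = \sqrt{6 + 3} = \sqrt{9} = 3$)
$v{\left(B,g \right)} = 16$ ($v{\left(B,g \right)} = \left(-4\right) \left(-4\right) = 16$)
$v{\left(k,-3 \right)} \left(-9\right) M{\left(-2,0 \right)} = 16 \left(-9\right) \left(-6\right) = \left(-144\right) \left(-6\right) = 864$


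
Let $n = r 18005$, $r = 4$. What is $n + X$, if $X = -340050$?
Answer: $-268030$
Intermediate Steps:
$n = 72020$ ($n = 4 \cdot 18005 = 72020$)
$n + X = 72020 - 340050 = -268030$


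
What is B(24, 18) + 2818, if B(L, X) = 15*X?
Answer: 3088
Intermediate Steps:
B(24, 18) + 2818 = 15*18 + 2818 = 270 + 2818 = 3088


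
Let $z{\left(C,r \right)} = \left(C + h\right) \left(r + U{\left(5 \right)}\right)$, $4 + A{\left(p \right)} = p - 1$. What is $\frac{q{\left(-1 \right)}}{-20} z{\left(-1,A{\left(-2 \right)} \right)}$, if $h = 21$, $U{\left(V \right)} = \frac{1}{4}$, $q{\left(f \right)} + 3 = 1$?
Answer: $- \frac{27}{2} \approx -13.5$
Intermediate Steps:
$q{\left(f \right)} = -2$ ($q{\left(f \right)} = -3 + 1 = -2$)
$U{\left(V \right)} = \frac{1}{4}$
$A{\left(p \right)} = -5 + p$ ($A{\left(p \right)} = -4 + \left(p - 1\right) = -4 + \left(-1 + p\right) = -5 + p$)
$z{\left(C,r \right)} = \left(21 + C\right) \left(\frac{1}{4} + r\right)$ ($z{\left(C,r \right)} = \left(C + 21\right) \left(r + \frac{1}{4}\right) = \left(21 + C\right) \left(\frac{1}{4} + r\right)$)
$\frac{q{\left(-1 \right)}}{-20} z{\left(-1,A{\left(-2 \right)} \right)} = - \frac{2}{-20} \left(\frac{21}{4} + 21 \left(-5 - 2\right) + \frac{1}{4} \left(-1\right) - \left(-5 - 2\right)\right) = \left(-2\right) \left(- \frac{1}{20}\right) \left(\frac{21}{4} + 21 \left(-7\right) - \frac{1}{4} - -7\right) = \frac{\frac{21}{4} - 147 - \frac{1}{4} + 7}{10} = \frac{1}{10} \left(-135\right) = - \frac{27}{2}$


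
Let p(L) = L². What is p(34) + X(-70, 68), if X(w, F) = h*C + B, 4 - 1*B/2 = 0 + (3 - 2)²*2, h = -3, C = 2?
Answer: 1154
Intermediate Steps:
B = 4 (B = 8 - 2*(0 + (3 - 2)²*2) = 8 - 2*(0 + 1²*2) = 8 - 2*(0 + 1*2) = 8 - 2*(0 + 2) = 8 - 2*2 = 8 - 4 = 4)
X(w, F) = -2 (X(w, F) = -3*2 + 4 = -6 + 4 = -2)
p(34) + X(-70, 68) = 34² - 2 = 1156 - 2 = 1154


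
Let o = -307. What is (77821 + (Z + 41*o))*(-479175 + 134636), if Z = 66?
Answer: -22498396700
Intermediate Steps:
(77821 + (Z + 41*o))*(-479175 + 134636) = (77821 + (66 + 41*(-307)))*(-479175 + 134636) = (77821 + (66 - 12587))*(-344539) = (77821 - 12521)*(-344539) = 65300*(-344539) = -22498396700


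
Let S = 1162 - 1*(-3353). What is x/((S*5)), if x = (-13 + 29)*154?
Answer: 352/3225 ≈ 0.10915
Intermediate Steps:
S = 4515 (S = 1162 + 3353 = 4515)
x = 2464 (x = 16*154 = 2464)
x/((S*5)) = 2464/((4515*5)) = 2464/22575 = 2464*(1/22575) = 352/3225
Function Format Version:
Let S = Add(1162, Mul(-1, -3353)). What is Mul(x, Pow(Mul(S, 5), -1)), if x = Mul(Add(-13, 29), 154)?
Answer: Rational(352, 3225) ≈ 0.10915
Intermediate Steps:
S = 4515 (S = Add(1162, 3353) = 4515)
x = 2464 (x = Mul(16, 154) = 2464)
Mul(x, Pow(Mul(S, 5), -1)) = Mul(2464, Pow(Mul(4515, 5), -1)) = Mul(2464, Pow(22575, -1)) = Mul(2464, Rational(1, 22575)) = Rational(352, 3225)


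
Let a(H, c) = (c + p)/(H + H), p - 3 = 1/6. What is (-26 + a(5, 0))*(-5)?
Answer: 1541/12 ≈ 128.42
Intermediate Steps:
p = 19/6 (p = 3 + 1/6 = 3 + ⅙ = 19/6 ≈ 3.1667)
a(H, c) = (19/6 + c)/(2*H) (a(H, c) = (c + 19/6)/(H + H) = (19/6 + c)/((2*H)) = (19/6 + c)*(1/(2*H)) = (19/6 + c)/(2*H))
(-26 + a(5, 0))*(-5) = (-26 + (1/12)*(19 + 6*0)/5)*(-5) = (-26 + (1/12)*(⅕)*(19 + 0))*(-5) = (-26 + (1/12)*(⅕)*19)*(-5) = (-26 + 19/60)*(-5) = -1541/60*(-5) = 1541/12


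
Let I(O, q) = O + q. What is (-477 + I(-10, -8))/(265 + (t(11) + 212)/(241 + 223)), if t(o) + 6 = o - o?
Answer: -114840/61583 ≈ -1.8648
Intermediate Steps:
t(o) = -6 (t(o) = -6 + (o - o) = -6 + 0 = -6)
(-477 + I(-10, -8))/(265 + (t(11) + 212)/(241 + 223)) = (-477 + (-10 - 8))/(265 + (-6 + 212)/(241 + 223)) = (-477 - 18)/(265 + 206/464) = -495/(265 + 206*(1/464)) = -495/(265 + 103/232) = -495/61583/232 = -495*232/61583 = -114840/61583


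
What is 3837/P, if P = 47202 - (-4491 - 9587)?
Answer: 3837/61280 ≈ 0.062614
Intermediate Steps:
P = 61280 (P = 47202 - 1*(-14078) = 47202 + 14078 = 61280)
3837/P = 3837/61280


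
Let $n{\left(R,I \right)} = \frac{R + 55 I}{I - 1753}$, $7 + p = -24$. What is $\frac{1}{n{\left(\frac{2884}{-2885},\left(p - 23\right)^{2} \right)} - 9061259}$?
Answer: $- \frac{3355255}{30402371872629} \approx -1.1036 \cdot 10^{-7}$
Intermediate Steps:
$p = -31$ ($p = -7 - 24 = -31$)
$n{\left(R,I \right)} = \frac{R + 55 I}{-1753 + I}$
$\frac{1}{n{\left(\frac{2884}{-2885},\left(p - 23\right)^{2} \right)} - 9061259} = \frac{1}{\frac{\frac{2884}{-2885} + 55 \left(-31 - 23\right)^{2}}{-1753 + \left(-31 - 23\right)^{2}} - 9061259} = \frac{1}{\frac{2884 \left(- \frac{1}{2885}\right) + 55 \left(-54\right)^{2}}{-1753 + \left(-54\right)^{2}} - 9061259} = \frac{1}{\frac{- \frac{2884}{2885} + 55 \cdot 2916}{-1753 + 2916} - 9061259} = \frac{1}{\frac{- \frac{2884}{2885} + 160380}{1163} - 9061259} = \frac{1}{\frac{1}{1163} \cdot \frac{462693416}{2885} - 9061259} = \frac{1}{\frac{462693416}{3355255} - 9061259} = \frac{1}{- \frac{30402371872629}{3355255}} = - \frac{3355255}{30402371872629}$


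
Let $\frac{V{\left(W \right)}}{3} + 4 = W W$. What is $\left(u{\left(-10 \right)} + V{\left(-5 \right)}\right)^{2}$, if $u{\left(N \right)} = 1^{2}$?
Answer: $4096$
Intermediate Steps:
$V{\left(W \right)} = -12 + 3 W^{2}$ ($V{\left(W \right)} = -12 + 3 W W = -12 + 3 W^{2}$)
$u{\left(N \right)} = 1$
$\left(u{\left(-10 \right)} + V{\left(-5 \right)}\right)^{2} = \left(1 - \left(12 - 3 \left(-5\right)^{2}\right)\right)^{2} = \left(1 + \left(-12 + 3 \cdot 25\right)\right)^{2} = \left(1 + \left(-12 + 75\right)\right)^{2} = \left(1 + 63\right)^{2} = 64^{2} = 4096$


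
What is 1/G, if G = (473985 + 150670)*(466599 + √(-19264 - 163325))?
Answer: 155533/45332214753170150 - 11*I*√1509/135996644259510450 ≈ 3.431e-12 - 3.142e-15*I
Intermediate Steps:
G = 291463398345 + 6871205*I*√1509 (G = 624655*(466599 + √(-182589)) = 624655*(466599 + 11*I*√1509) = 291463398345 + 6871205*I*√1509 ≈ 2.9146e+11 + 2.6692e+8*I)
1/G = 1/(291463398345 + 6871205*I*√1509)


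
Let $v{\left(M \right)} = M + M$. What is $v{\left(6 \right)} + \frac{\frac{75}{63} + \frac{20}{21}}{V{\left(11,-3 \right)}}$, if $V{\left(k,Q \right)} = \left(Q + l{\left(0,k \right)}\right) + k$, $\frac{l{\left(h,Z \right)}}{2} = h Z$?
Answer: $\frac{687}{56} \approx 12.268$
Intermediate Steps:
$l{\left(h,Z \right)} = 2 Z h$ ($l{\left(h,Z \right)} = 2 h Z = 2 Z h$)
$V{\left(k,Q \right)} = Q + k$ ($V{\left(k,Q \right)} = \left(Q + 2 k 0\right) + k = \left(Q + 0\right) + k = Q + k$)
$v{\left(M \right)} = 2 M$
$v{\left(6 \right)} + \frac{\frac{75}{63} + \frac{20}{21}}{V{\left(11,-3 \right)}} = 2 \cdot 6 + \frac{\frac{75}{63} + \frac{20}{21}}{-3 + 11} = 12 + \frac{75 \cdot \frac{1}{63} + 20 \cdot \frac{1}{21}}{8} = 12 + \frac{\frac{25}{21} + \frac{20}{21}}{8} = 12 + \frac{1}{8} \cdot \frac{15}{7} = 12 + \frac{15}{56} = \frac{687}{56}$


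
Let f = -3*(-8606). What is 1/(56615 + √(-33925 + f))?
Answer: 845/47839796 - 11*I*√67/3205266332 ≈ 1.7663e-5 - 2.8091e-8*I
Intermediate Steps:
f = 25818
1/(56615 + √(-33925 + f)) = 1/(56615 + √(-33925 + 25818)) = 1/(56615 + √(-8107)) = 1/(56615 + 11*I*√67)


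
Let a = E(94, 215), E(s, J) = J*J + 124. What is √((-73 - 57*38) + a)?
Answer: √44110 ≈ 210.02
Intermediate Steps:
E(s, J) = 124 + J² (E(s, J) = J² + 124 = 124 + J²)
a = 46349 (a = 124 + 215² = 124 + 46225 = 46349)
√((-73 - 57*38) + a) = √((-73 - 57*38) + 46349) = √((-73 - 2166) + 46349) = √(-2239 + 46349) = √44110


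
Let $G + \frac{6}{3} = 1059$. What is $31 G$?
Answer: $32767$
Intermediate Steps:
$G = 1057$ ($G = -2 + 1059 = 1057$)
$31 G = 31 \cdot 1057 = 32767$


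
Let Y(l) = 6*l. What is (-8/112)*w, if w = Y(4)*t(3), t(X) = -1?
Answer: 12/7 ≈ 1.7143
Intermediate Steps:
w = -24 (w = (6*4)*(-1) = 24*(-1) = -24)
(-8/112)*w = -8/112*(-24) = -8*1/112*(-24) = -1/14*(-24) = 12/7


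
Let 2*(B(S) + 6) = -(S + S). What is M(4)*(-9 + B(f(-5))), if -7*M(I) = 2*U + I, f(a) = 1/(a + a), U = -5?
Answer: -447/35 ≈ -12.771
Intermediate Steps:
f(a) = 1/(2*a)
B(S) = -6 - S (B(S) = -6 + (-(S + S))/2 = -6 + (-2*S)/2 = -6 - S)
M(I) = 10/7 - I/7 (M(I) = -(2*(-5) + I)/7 = -(-10 + I)/7 = 10/7 - I/7)
M(4)*(-9 + B(f(-5))) = (10/7 - 1/7*4)*(-9 + (-6 - 1/(2*(-5)))) = (10/7 - 4/7)*(-9 + (-6 - (-1)/(2*5))) = 6*(-9 + (-6 - 1*(-1/10)))/7 = 6*(-9 + (-6 + 1/10))/7 = 6*(-9 - 59/10)/7 = (6/7)*(-149/10) = -447/35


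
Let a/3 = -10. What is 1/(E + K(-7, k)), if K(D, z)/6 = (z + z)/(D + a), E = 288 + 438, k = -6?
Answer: 37/26934 ≈ 0.0013737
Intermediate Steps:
a = -30 (a = 3*(-10) = -30)
E = 726
K(D, z) = 12*z/(-30 + D) (K(D, z) = 6*((z + z)/(D - 30)) = 6*((2*z)/(-30 + D)) = 6*(2*z/(-30 + D)) = 12*z/(-30 + D))
1/(E + K(-7, k)) = 1/(726 + 12*(-6)/(-30 - 7)) = 1/(726 + 12*(-6)/(-37)) = 1/(726 + 12*(-6)*(-1/37)) = 1/(726 + 72/37) = 1/(26934/37) = 37/26934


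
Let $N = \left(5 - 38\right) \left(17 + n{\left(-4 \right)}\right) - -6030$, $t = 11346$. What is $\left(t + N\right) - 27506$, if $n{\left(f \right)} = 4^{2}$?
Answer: $-11219$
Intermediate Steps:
$n{\left(f \right)} = 16$
$N = 4941$ ($N = \left(5 - 38\right) \left(17 + 16\right) - -6030 = \left(-33\right) 33 + 6030 = -1089 + 6030 = 4941$)
$\left(t + N\right) - 27506 = \left(11346 + 4941\right) - 27506 = 16287 - 27506 = -11219$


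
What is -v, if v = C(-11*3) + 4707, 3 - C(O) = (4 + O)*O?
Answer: -3753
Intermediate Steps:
C(O) = 3 - O*(4 + O) (C(O) = 3 - (4 + O)*O = 3 - O*(4 + O))
v = 3753 (v = (3 - (-11*3)² - (-44)*3) + 4707 = (3 - 1*(-33)² - 4*(-33)) + 4707 = (3 - 1*1089 + 132) + 4707 = (3 - 1089 + 132) + 4707 = -954 + 4707 = 3753)
-v = -1*3753 = -3753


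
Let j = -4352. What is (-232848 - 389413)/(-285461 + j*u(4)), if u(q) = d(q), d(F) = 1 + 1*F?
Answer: 622261/307221 ≈ 2.0255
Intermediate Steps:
d(F) = 1 + F
u(q) = 1 + q
(-232848 - 389413)/(-285461 + j*u(4)) = (-232848 - 389413)/(-285461 - 4352*(1 + 4)) = -622261/(-285461 - 4352*5) = -622261/(-285461 - 21760) = -622261/(-307221) = -622261*(-1/307221) = 622261/307221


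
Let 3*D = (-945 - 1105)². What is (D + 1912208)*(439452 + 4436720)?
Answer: 48464878153328/3 ≈ 1.6155e+13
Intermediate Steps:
D = 4202500/3 (D = (-945 - 1105)²/3 = (⅓)*(-2050)² = (⅓)*4202500 = 4202500/3 ≈ 1.4008e+6)
(D + 1912208)*(439452 + 4436720) = (4202500/3 + 1912208)*(439452 + 4436720) = (9939124/3)*4876172 = 48464878153328/3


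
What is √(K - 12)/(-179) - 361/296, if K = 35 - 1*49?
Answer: -361/296 - I*√26/179 ≈ -1.2196 - 0.028486*I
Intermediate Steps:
K = -14 (K = 35 - 49 = -14)
√(K - 12)/(-179) - 361/296 = √(-14 - 12)/(-179) - 361/296 = √(-26)*(-1/179) - 361*1/296 = (I*√26)*(-1/179) - 361/296 = -I*√26/179 - 361/296 = -361/296 - I*√26/179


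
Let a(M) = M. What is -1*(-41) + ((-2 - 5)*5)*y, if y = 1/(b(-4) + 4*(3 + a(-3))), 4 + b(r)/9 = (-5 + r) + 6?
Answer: 374/9 ≈ 41.556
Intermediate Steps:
b(r) = -27 + 9*r (b(r) = -36 + 9*((-5 + r) + 6) = -36 + 9*(1 + r) = -36 + (9 + 9*r) = -27 + 9*r)
y = -1/63 (y = 1/((-27 + 9*(-4)) + 4*(3 - 3)) = 1/((-27 - 36) + 4*0) = 1/(-63 + 0) = 1/(-63) = -1/63 ≈ -0.015873)
-1*(-41) + ((-2 - 5)*5)*y = -1*(-41) + ((-2 - 5)*5)*(-1/63) = 41 - 7*5*(-1/63) = 41 - 35*(-1/63) = 41 + 5/9 = 374/9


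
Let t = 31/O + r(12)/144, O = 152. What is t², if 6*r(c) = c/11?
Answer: 148996/3538161 ≈ 0.042111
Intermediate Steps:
r(c) = c/66 (r(c) = (c/11)/6 = c/66)
t = 386/1881 (t = 31/152 + ((1/66)*12)/144 = 31*(1/152) + (2/11)*(1/144) = 31/152 + 1/792 = 386/1881 ≈ 0.20521)
t² = (386/1881)² = 148996/3538161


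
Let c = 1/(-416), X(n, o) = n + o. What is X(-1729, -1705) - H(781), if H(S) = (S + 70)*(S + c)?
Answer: -277914189/416 ≈ -6.6806e+5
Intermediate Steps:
c = -1/416 ≈ -0.0024038
H(S) = (70 + S)*(-1/416 + S) (H(S) = (S + 70)*(S - 1/416) = (70 + S)*(-1/416 + S))
X(-1729, -1705) - H(781) = (-1729 - 1705) - (-35/208 + 781**2 + (29119/416)*781) = -3434 - (-35/208 + 609961 + 22741939/416) = -3434 - 1*276485645/416 = -3434 - 276485645/416 = -277914189/416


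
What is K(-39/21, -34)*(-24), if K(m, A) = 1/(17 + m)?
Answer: -84/53 ≈ -1.5849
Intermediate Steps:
K(-39/21, -34)*(-24) = -24/(17 - 39/21) = -24/(17 - 39*1/21) = -24/(17 - 13/7) = -24/(106/7) = (7/106)*(-24) = -84/53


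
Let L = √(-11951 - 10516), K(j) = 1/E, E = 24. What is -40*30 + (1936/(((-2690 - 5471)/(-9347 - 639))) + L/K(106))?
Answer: 9539696/8161 + 24*I*√22467 ≈ 1168.9 + 3597.4*I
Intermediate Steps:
K(j) = 1/24
L = I*√22467 (L = √(-22467) = I*√22467 ≈ 149.89*I)
-40*30 + (1936/(((-2690 - 5471)/(-9347 - 639))) + L/K(106)) = -40*30 + (1936/(((-2690 - 5471)/(-9347 - 639))) + (I*√22467)/(1/24)) = -1200 + (1936/((-8161/(-9986))) + (I*√22467)*24) = -1200 + (1936/((-8161*(-1/9986))) + 24*I*√22467) = -1200 + (1936/(8161/9986) + 24*I*√22467) = -1200 + (1936*(9986/8161) + 24*I*√22467) = -1200 + (19332896/8161 + 24*I*√22467) = 9539696/8161 + 24*I*√22467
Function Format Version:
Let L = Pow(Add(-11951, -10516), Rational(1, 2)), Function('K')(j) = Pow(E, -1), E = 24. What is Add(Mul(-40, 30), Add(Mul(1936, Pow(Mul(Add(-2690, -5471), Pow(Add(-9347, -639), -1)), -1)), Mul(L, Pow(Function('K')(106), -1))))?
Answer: Add(Rational(9539696, 8161), Mul(24, I, Pow(22467, Rational(1, 2)))) ≈ Add(1168.9, Mul(3597.4, I))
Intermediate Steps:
Function('K')(j) = Rational(1, 24) (Function('K')(j) = Pow(24, -1) = Rational(1, 24))
L = Mul(I, Pow(22467, Rational(1, 2))) (L = Pow(-22467, Rational(1, 2)) = Mul(I, Pow(22467, Rational(1, 2))) ≈ Mul(149.89, I))
Add(Mul(-40, 30), Add(Mul(1936, Pow(Mul(Add(-2690, -5471), Pow(Add(-9347, -639), -1)), -1)), Mul(L, Pow(Function('K')(106), -1)))) = Add(Mul(-40, 30), Add(Mul(1936, Pow(Mul(Add(-2690, -5471), Pow(Add(-9347, -639), -1)), -1)), Mul(Mul(I, Pow(22467, Rational(1, 2))), Pow(Rational(1, 24), -1)))) = Add(-1200, Add(Mul(1936, Pow(Mul(-8161, Pow(-9986, -1)), -1)), Mul(Mul(I, Pow(22467, Rational(1, 2))), 24))) = Add(-1200, Add(Mul(1936, Pow(Mul(-8161, Rational(-1, 9986)), -1)), Mul(24, I, Pow(22467, Rational(1, 2))))) = Add(-1200, Add(Mul(1936, Pow(Rational(8161, 9986), -1)), Mul(24, I, Pow(22467, Rational(1, 2))))) = Add(-1200, Add(Mul(1936, Rational(9986, 8161)), Mul(24, I, Pow(22467, Rational(1, 2))))) = Add(-1200, Add(Rational(19332896, 8161), Mul(24, I, Pow(22467, Rational(1, 2))))) = Add(Rational(9539696, 8161), Mul(24, I, Pow(22467, Rational(1, 2))))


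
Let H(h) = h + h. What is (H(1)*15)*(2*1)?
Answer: 60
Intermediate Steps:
H(h) = 2*h
(H(1)*15)*(2*1) = ((2*1)*15)*(2*1) = (2*15)*2 = 30*2 = 60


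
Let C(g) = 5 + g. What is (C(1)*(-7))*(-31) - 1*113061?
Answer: -111759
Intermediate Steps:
(C(1)*(-7))*(-31) - 1*113061 = ((5 + 1)*(-7))*(-31) - 1*113061 = (6*(-7))*(-31) - 113061 = -42*(-31) - 113061 = 1302 - 113061 = -111759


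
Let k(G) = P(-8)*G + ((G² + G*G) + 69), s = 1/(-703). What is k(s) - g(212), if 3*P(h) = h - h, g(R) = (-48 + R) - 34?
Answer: -30146747/494209 ≈ -61.000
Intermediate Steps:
s = -1/703 ≈ -0.0014225
g(R) = -82 + R
P(h) = 0 (P(h) = (h - h)/3 = (⅓)*0 = 0)
k(G) = 69 + 2*G² (k(G) = 0*G + ((G² + G*G) + 69) = 0 + ((G² + G²) + 69) = 0 + (2*G² + 69) = 0 + (69 + 2*G²) = 69 + 2*G²)
k(s) - g(212) = (69 + 2*(-1/703)²) - (-82 + 212) = (69 + 2*(1/494209)) - 1*130 = (69 + 2/494209) - 130 = 34100423/494209 - 130 = -30146747/494209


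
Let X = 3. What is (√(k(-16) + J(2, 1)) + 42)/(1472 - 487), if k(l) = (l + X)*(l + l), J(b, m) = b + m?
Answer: 42/985 + √419/985 ≈ 0.063421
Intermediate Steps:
k(l) = 2*l*(3 + l) (k(l) = (l + 3)*(l + l) = (3 + l)*(2*l) = 2*l*(3 + l))
(√(k(-16) + J(2, 1)) + 42)/(1472 - 487) = (√(2*(-16)*(3 - 16) + (2 + 1)) + 42)/(1472 - 487) = (√(2*(-16)*(-13) + 3) + 42)/985 = (√(416 + 3) + 42)*(1/985) = (√419 + 42)*(1/985) = (42 + √419)*(1/985) = 42/985 + √419/985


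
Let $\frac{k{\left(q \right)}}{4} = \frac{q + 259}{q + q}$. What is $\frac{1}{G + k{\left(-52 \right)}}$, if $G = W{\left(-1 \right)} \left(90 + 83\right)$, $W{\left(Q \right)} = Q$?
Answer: $- \frac{26}{4705} \approx -0.005526$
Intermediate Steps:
$G = -173$ ($G = - (90 + 83) = \left(-1\right) 173 = -173$)
$k{\left(q \right)} = \frac{2 \left(259 + q\right)}{q}$ ($k{\left(q \right)} = 4 \frac{q + 259}{q + q} = 4 \frac{259 + q}{2 q} = \frac{2 \left(259 + q\right)}{q}$)
$\frac{1}{G + k{\left(-52 \right)}} = \frac{1}{-173 + \left(2 + \frac{518}{-52}\right)} = \frac{1}{-173 + \left(2 + 518 \left(- \frac{1}{52}\right)\right)} = \frac{1}{-173 + \left(2 - \frac{259}{26}\right)} = \frac{1}{-173 - \frac{207}{26}} = \frac{1}{- \frac{4705}{26}} = - \frac{26}{4705}$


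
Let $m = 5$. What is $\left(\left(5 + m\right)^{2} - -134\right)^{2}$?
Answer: $54756$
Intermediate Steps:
$\left(\left(5 + m\right)^{2} - -134\right)^{2} = \left(\left(5 + 5\right)^{2} - -134\right)^{2} = \left(10^{2} + 134\right)^{2} = \left(100 + 134\right)^{2} = 234^{2} = 54756$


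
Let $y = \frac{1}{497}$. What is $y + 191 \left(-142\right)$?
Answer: $- \frac{13479633}{497} \approx -27122.0$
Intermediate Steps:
$y = \frac{1}{497} \approx 0.0020121$
$y + 191 \left(-142\right) = \frac{1}{497} + 191 \left(-142\right) = \frac{1}{497} - 27122 = - \frac{13479633}{497}$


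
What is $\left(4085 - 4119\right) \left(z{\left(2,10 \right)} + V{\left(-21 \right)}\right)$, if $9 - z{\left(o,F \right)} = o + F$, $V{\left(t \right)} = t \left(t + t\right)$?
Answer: $-29886$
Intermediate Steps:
$V{\left(t \right)} = 2 t^{2}$ ($V{\left(t \right)} = t 2 t = 2 t^{2}$)
$z{\left(o,F \right)} = 9 - F - o$ ($z{\left(o,F \right)} = 9 - \left(o + F\right) = 9 - \left(F + o\right) = 9 - F - o$)
$\left(4085 - 4119\right) \left(z{\left(2,10 \right)} + V{\left(-21 \right)}\right) = \left(4085 - 4119\right) \left(\left(9 - 10 - 2\right) + 2 \left(-21\right)^{2}\right) = - 34 \left(\left(9 - 10 - 2\right) + 2 \cdot 441\right) = - 34 \left(-3 + 882\right) = \left(-34\right) 879 = -29886$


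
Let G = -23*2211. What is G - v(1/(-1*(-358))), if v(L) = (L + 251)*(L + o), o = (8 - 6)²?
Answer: -6646291839/128164 ≈ -51858.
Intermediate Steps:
o = 4 (o = 2² = 4)
v(L) = (4 + L)*(251 + L) (v(L) = (L + 251)*(L + 4) = (251 + L)*(4 + L) = (4 + L)*(251 + L))
G = -50853
G - v(1/(-1*(-358))) = -50853 - (1004 + (1/(-1*(-358)))² + 255/((-1*(-358)))) = -50853 - (1004 + (1/358)² + 255/358) = -50853 - (1004 + (1/358)² + 255*(1/358)) = -50853 - (1004 + 1/128164 + 255/358) = -50853 - 1*128767947/128164 = -50853 - 128767947/128164 = -6646291839/128164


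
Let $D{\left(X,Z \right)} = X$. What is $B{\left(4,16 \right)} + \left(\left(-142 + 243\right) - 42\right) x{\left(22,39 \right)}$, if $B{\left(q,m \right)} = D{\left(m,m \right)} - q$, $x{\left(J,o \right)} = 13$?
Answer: $779$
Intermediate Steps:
$B{\left(q,m \right)} = m - q$
$B{\left(4,16 \right)} + \left(\left(-142 + 243\right) - 42\right) x{\left(22,39 \right)} = \left(16 - 4\right) + \left(\left(-142 + 243\right) - 42\right) 13 = \left(16 - 4\right) + \left(101 - 42\right) 13 = 12 + 59 \cdot 13 = 12 + 767 = 779$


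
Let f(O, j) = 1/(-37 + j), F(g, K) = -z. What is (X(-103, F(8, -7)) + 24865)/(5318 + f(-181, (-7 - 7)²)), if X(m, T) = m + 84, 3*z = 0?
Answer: 3950514/845563 ≈ 4.6721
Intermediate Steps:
z = 0 (z = (⅓)*0 = 0)
F(g, K) = 0 (F(g, K) = -1*0 = 0)
X(m, T) = 84 + m
(X(-103, F(8, -7)) + 24865)/(5318 + f(-181, (-7 - 7)²)) = ((84 - 103) + 24865)/(5318 + 1/(-37 + (-7 - 7)²)) = (-19 + 24865)/(5318 + 1/(-37 + (-14)²)) = 24846/(5318 + 1/(-37 + 196)) = 24846/(5318 + 1/159) = 24846/(845563/159) = 24846*(159/845563) = 3950514/845563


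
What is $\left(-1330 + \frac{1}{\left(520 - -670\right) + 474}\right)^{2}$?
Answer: $\frac{4897895708161}{2768896} \approx 1.7689 \cdot 10^{6}$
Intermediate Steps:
$\left(-1330 + \frac{1}{\left(520 - -670\right) + 474}\right)^{2} = \left(-1330 + \frac{1}{\left(520 + 670\right) + 474}\right)^{2} = \left(-1330 + \frac{1}{1190 + 474}\right)^{2} = \left(-1330 + \frac{1}{1664}\right)^{2} = \left(- \frac{2213119}{1664}\right)^{2} = \frac{4897895708161}{2768896}$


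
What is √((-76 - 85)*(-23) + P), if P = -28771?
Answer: 2*I*√6267 ≈ 158.33*I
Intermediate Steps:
√((-76 - 85)*(-23) + P) = √((-76 - 85)*(-23) - 28771) = √(-161*(-23) - 28771) = √(3703 - 28771) = √(-25068) = 2*I*√6267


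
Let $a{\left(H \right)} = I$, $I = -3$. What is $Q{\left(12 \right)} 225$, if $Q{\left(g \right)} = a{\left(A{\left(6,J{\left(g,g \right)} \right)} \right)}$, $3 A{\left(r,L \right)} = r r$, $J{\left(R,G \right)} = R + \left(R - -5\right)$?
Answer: $-675$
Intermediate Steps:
$J{\left(R,G \right)} = 5 + 2 R$ ($J{\left(R,G \right)} = R + \left(R + 5\right) = R + \left(5 + R\right) = 5 + 2 R$)
$A{\left(r,L \right)} = \frac{r^{2}}{3}$ ($A{\left(r,L \right)} = \frac{r r}{3} = \frac{r^{2}}{3}$)
$a{\left(H \right)} = -3$
$Q{\left(g \right)} = -3$
$Q{\left(12 \right)} 225 = \left(-3\right) 225 = -675$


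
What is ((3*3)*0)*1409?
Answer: 0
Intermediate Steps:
((3*3)*0)*1409 = (9*0)*1409 = 0*1409 = 0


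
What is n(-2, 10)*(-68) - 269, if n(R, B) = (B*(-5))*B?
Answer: 33731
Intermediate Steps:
n(R, B) = -5*B**2 (n(R, B) = (-5*B)*B = -5*B**2)
n(-2, 10)*(-68) - 269 = -5*10**2*(-68) - 269 = -5*100*(-68) - 269 = -500*(-68) - 269 = 34000 - 269 = 33731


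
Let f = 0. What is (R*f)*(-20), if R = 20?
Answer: 0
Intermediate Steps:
(R*f)*(-20) = (20*0)*(-20) = 0*(-20) = 0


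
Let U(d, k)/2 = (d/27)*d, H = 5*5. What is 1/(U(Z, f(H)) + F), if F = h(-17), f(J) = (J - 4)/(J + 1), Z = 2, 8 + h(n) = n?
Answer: -27/667 ≈ -0.040480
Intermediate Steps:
H = 25
h(n) = -8 + n
f(J) = (-4 + J)/(1 + J)
U(d, k) = 2*d²/27 (U(d, k) = 2*((d/27)*d) = 2*(d²/27) = 2*d²/27)
F = -25 (F = -8 - 17 = -25)
1/(U(Z, f(H)) + F) = 1/((2/27)*2² - 25) = 1/((2/27)*4 - 25) = 1/(8/27 - 25) = 1/(-667/27) = -27/667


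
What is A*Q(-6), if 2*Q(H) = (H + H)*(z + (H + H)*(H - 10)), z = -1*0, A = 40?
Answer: -46080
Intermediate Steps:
z = 0
Q(H) = 2*H²*(-10 + H) (Q(H) = ((H + H)*(0 + (H + H)*(H - 10)))/2 = ((2*H)*(0 + (2*H)*(-10 + H)))/2 = ((2*H)*(0 + 2*H*(-10 + H)))/2 = ((2*H)*(2*H*(-10 + H)))/2 = (4*H²*(-10 + H))/2 = 2*H²*(-10 + H))
A*Q(-6) = 40*(2*(-6)²*(-10 - 6)) = 40*(2*36*(-16)) = 40*(-1152) = -46080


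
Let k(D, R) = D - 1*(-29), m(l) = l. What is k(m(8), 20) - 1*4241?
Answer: -4204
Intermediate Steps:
k(D, R) = 29 + D (k(D, R) = D + 29 = 29 + D)
k(m(8), 20) - 1*4241 = (29 + 8) - 1*4241 = 37 - 4241 = -4204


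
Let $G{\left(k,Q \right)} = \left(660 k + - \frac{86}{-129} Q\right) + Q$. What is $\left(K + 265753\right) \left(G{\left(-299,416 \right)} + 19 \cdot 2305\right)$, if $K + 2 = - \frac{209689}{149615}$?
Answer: $- \frac{1215480310575712}{29923} \approx -4.062 \cdot 10^{10}$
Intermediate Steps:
$K = - \frac{508919}{149615}$ ($K = -2 - \frac{209689}{149615} = - \frac{508919}{149615} \approx -3.4015$)
$G{\left(k,Q \right)} = 660 k + \frac{5 Q}{3}$ ($G{\left(k,Q \right)} = \left(660 k + \left(-86\right) \left(- \frac{1}{129}\right) Q\right) + Q = \left(660 k + \frac{2 Q}{3}\right) + Q = 660 k + \frac{5 Q}{3}$)
$\left(K + 265753\right) \left(G{\left(-299,416 \right)} + 19 \cdot 2305\right) = \left(- \frac{508919}{149615} + 265753\right) \left(\left(660 \left(-299\right) + \frac{5}{3} \cdot 416\right) + 19 \cdot 2305\right) = \frac{39760126176 \left(\left(-197340 + \frac{2080}{3}\right) + 43795\right)}{149615} = \frac{39760126176 \left(- \frac{589940}{3} + 43795\right)}{149615} = \frac{39760126176}{149615} \left(- \frac{458555}{3}\right) = - \frac{1215480310575712}{29923}$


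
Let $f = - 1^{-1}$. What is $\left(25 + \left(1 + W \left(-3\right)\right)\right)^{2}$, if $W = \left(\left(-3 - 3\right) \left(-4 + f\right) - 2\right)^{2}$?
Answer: $5410276$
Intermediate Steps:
$f = -1$ ($f = \left(-1\right) 1 = -1$)
$W = 784$ ($W = \left(\left(-3 - 3\right) \left(-4 - 1\right) - 2\right)^{2} = \left(\left(-6\right) \left(-5\right) - 2\right)^{2} = \left(30 - 2\right)^{2} = 28^{2} = 784$)
$\left(25 + \left(1 + W \left(-3\right)\right)\right)^{2} = \left(25 + \left(1 + 784 \left(-3\right)\right)\right)^{2} = \left(25 + \left(1 - 2352\right)\right)^{2} = \left(25 - 2351\right)^{2} = \left(-2326\right)^{2} = 5410276$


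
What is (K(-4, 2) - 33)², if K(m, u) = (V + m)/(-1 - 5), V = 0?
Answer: 9409/9 ≈ 1045.4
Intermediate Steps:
K(m, u) = -m/6 (K(m, u) = (0 + m)/(-1 - 5) = m/(-6) = m*(-⅙) = -m/6)
(K(-4, 2) - 33)² = (-⅙*(-4) - 33)² = (⅔ - 33)² = (-97/3)² = 9409/9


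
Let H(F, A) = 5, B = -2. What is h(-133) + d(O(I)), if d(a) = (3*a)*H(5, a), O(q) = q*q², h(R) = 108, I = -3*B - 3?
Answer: 513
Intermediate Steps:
I = 3 (I = -3*(-2) - 3 = 6 - 3 = 3)
O(q) = q³
d(a) = 15*a (d(a) = (3*a)*5 = 15*a)
h(-133) + d(O(I)) = 108 + 15*3³ = 108 + 15*27 = 108 + 405 = 513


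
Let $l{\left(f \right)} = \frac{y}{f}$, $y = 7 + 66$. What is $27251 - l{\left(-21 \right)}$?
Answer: $\frac{572344}{21} \approx 27254.0$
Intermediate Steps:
$y = 73$
$l{\left(f \right)} = \frac{73}{f}$
$27251 - l{\left(-21 \right)} = 27251 - \frac{73}{-21} = 27251 - 73 \left(- \frac{1}{21}\right) = 27251 - - \frac{73}{21} = 27251 + \frac{73}{21} = \frac{572344}{21}$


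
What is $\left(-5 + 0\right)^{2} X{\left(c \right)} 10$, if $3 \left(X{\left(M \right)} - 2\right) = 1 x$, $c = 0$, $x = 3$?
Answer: $750$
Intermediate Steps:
$X{\left(M \right)} = 3$ ($X{\left(M \right)} = 2 + \frac{1 \cdot 3}{3} = 2 + \frac{1}{3} \cdot 3 = 2 + 1 = 3$)
$\left(-5 + 0\right)^{2} X{\left(c \right)} 10 = \left(-5 + 0\right)^{2} \cdot 3 \cdot 10 = \left(-5\right)^{2} \cdot 3 \cdot 10 = 25 \cdot 3 \cdot 10 = 75 \cdot 10 = 750$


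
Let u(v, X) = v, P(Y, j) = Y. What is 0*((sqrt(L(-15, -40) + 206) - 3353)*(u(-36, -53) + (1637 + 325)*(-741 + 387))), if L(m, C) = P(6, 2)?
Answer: 0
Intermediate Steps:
L(m, C) = 6
0*((sqrt(L(-15, -40) + 206) - 3353)*(u(-36, -53) + (1637 + 325)*(-741 + 387))) = 0*((sqrt(6 + 206) - 3353)*(-36 + (1637 + 325)*(-741 + 387))) = 0*((sqrt(212) - 3353)*(-36 + 1962*(-354))) = 0*((2*sqrt(53) - 3353)*(-36 - 694548)) = 0*((-3353 + 2*sqrt(53))*(-694584)) = 0*(2328940152 - 1389168*sqrt(53)) = 0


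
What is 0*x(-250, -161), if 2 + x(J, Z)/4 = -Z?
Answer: 0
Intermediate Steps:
x(J, Z) = -8 - 4*Z (x(J, Z) = -8 + 4*(-Z) = -8 - 4*Z)
0*x(-250, -161) = 0*(-8 - 4*(-161)) = 0*(-8 + 644) = 0*636 = 0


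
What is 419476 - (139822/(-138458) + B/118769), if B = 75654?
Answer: 3449043424459869/8222259101 ≈ 4.1948e+5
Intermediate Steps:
419476 - (139822/(-138458) + B/118769) = 419476 - (139822/(-138458) + 75654/118769) = 419476 - (139822*(-1/138458) + 75654*(1/118769)) = 419476 - (-69911/69229 + 75654/118769) = 419476 - 1*(-3065808793/8222259101) = 419476 + 3065808793/8222259101 = 3449043424459869/8222259101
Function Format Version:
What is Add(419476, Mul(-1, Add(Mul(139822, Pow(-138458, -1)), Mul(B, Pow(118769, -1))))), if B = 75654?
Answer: Rational(3449043424459869, 8222259101) ≈ 4.1948e+5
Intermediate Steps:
Add(419476, Mul(-1, Add(Mul(139822, Pow(-138458, -1)), Mul(B, Pow(118769, -1))))) = Add(419476, Mul(-1, Add(Mul(139822, Pow(-138458, -1)), Mul(75654, Pow(118769, -1))))) = Add(419476, Mul(-1, Add(Mul(139822, Rational(-1, 138458)), Mul(75654, Rational(1, 118769))))) = Add(419476, Mul(-1, Add(Rational(-69911, 69229), Rational(75654, 118769)))) = Add(419476, Mul(-1, Rational(-3065808793, 8222259101))) = Add(419476, Rational(3065808793, 8222259101)) = Rational(3449043424459869, 8222259101)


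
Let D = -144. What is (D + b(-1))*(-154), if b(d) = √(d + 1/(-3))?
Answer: 22176 - 308*I*√3/3 ≈ 22176.0 - 177.82*I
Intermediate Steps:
b(d) = √(-⅓ + d) (b(d) = √(d - ⅓) = √(-⅓ + d))
(D + b(-1))*(-154) = (-144 + √(-3 + 9*(-1))/3)*(-154) = (-144 + √(-3 - 9)/3)*(-154) = (-144 + √(-12)/3)*(-154) = (-144 + (2*I*√3)/3)*(-154) = (-144 + 2*I*√3/3)*(-154) = 22176 - 308*I*√3/3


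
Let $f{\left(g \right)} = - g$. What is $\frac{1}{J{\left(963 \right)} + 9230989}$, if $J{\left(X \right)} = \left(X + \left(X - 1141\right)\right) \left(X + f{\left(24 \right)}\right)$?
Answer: $\frac{1}{9968104} \approx 1.0032 \cdot 10^{-7}$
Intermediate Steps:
$J{\left(X \right)} = \left(-1141 + 2 X\right) \left(-24 + X\right)$ ($J{\left(X \right)} = \left(X + \left(X - 1141\right)\right) \left(X - 24\right) = \left(X + \left(-1141 + X\right)\right) \left(X - 24\right) = \left(-1141 + 2 X\right) \left(-24 + X\right)$)
$\frac{1}{J{\left(963 \right)} + 9230989} = \frac{1}{\left(27384 - 1145007 + 2 \cdot 963^{2}\right) + 9230989} = \frac{1}{\left(27384 - 1145007 + 2 \cdot 927369\right) + 9230989} = \frac{1}{\left(27384 - 1145007 + 1854738\right) + 9230989} = \frac{1}{737115 + 9230989} = \frac{1}{9968104}$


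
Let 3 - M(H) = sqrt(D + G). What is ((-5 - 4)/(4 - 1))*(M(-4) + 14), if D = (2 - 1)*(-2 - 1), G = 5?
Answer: -51 + 3*sqrt(2) ≈ -46.757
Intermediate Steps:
D = -3 (D = 1*(-3) = -3)
M(H) = 3 - sqrt(2) (M(H) = 3 - sqrt(-3 + 5) = 3 - sqrt(2))
((-5 - 4)/(4 - 1))*(M(-4) + 14) = ((-5 - 4)/(4 - 1))*((3 - sqrt(2)) + 14) = (-9/3)*(17 - sqrt(2)) = (-9*1/3)*(17 - sqrt(2)) = -3*(17 - sqrt(2)) = -51 + 3*sqrt(2)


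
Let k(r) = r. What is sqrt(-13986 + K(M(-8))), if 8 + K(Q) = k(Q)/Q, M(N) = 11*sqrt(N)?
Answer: I*sqrt(13993) ≈ 118.29*I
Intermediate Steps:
K(Q) = -7 (K(Q) = -8 + Q/Q = -8 + 1 = -7)
sqrt(-13986 + K(M(-8))) = sqrt(-13986 - 7) = sqrt(-13993) = I*sqrt(13993)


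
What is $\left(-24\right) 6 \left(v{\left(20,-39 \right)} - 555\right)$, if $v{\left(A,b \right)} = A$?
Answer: $77040$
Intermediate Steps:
$\left(-24\right) 6 \left(v{\left(20,-39 \right)} - 555\right) = \left(-24\right) 6 \left(20 - 555\right) = \left(-144\right) \left(-535\right) = 77040$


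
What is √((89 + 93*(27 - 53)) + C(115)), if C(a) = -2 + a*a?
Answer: √10894 ≈ 104.37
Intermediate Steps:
C(a) = -2 + a²
√((89 + 93*(27 - 53)) + C(115)) = √((89 + 93*(27 - 53)) + (-2 + 115²)) = √((89 + 93*(-26)) + (-2 + 13225)) = √((89 - 2418) + 13223) = √(-2329 + 13223) = √10894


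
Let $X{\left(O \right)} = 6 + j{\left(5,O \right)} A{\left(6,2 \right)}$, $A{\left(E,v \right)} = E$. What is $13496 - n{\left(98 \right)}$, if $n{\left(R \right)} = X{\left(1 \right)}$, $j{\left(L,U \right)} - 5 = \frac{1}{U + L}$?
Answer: $13459$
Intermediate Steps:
$j{\left(L,U \right)} = 5 + \frac{1}{L + U}$ ($j{\left(L,U \right)} = 5 + \frac{1}{U + L} = 5 + \frac{1}{L + U}$)
$X{\left(O \right)} = 6 + \frac{6 \left(26 + 5 O\right)}{5 + O}$ ($X{\left(O \right)} = 6 + \frac{1 + 5 \cdot 5 + 5 O}{5 + O} 6 = 6 + \frac{1 + 25 + 5 O}{5 + O} 6 = 6 + \frac{26 + 5 O}{5 + O} 6 = 6 + \frac{6 \left(26 + 5 O\right)}{5 + O}$)
$n{\left(R \right)} = 37$ ($n{\left(R \right)} = \frac{6 \left(31 + 6 \cdot 1\right)}{5 + 1} = \frac{6 \left(31 + 6\right)}{6} = 6 \cdot \frac{1}{6} \cdot 37 = 37$)
$13496 - n{\left(98 \right)} = 13496 - 37 = 13459$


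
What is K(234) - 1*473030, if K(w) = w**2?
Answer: -418274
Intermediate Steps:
K(234) - 1*473030 = 234**2 - 1*473030 = 54756 - 473030 = -418274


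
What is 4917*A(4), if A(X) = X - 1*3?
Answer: 4917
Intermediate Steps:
A(X) = -3 + X (A(X) = X - 3 = -3 + X)
4917*A(4) = 4917*(-3 + 4) = 4917*1 = 4917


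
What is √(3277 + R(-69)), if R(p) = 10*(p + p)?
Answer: √1897 ≈ 43.555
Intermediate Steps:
R(p) = 20*p (R(p) = 10*(2*p) = 20*p)
√(3277 + R(-69)) = √(3277 + 20*(-69)) = √(3277 - 1380) = √1897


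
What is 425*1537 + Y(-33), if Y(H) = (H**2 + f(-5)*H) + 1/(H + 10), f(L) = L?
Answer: 15053016/23 ≈ 6.5448e+5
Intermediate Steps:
Y(H) = H**2 + 1/(10 + H) - 5*H (Y(H) = (H**2 - 5*H) + 1/(H + 10) = (H**2 - 5*H) + 1/(10 + H) = H**2 + 1/(10 + H) - 5*H)
425*1537 + Y(-33) = 425*1537 + (1 + (-33)**3 - 50*(-33) + 5*(-33)**2)/(10 - 33) = 653225 + (1 - 35937 + 1650 + 5*1089)/(-23) = 653225 - (1 - 35937 + 1650 + 5445)/23 = 653225 - 1/23*(-28841) = 653225 + 28841/23 = 15053016/23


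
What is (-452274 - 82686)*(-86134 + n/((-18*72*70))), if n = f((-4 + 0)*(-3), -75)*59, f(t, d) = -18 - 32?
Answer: 2902928316395/63 ≈ 4.6078e+10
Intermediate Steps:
f(t, d) = -50
n = -2950 (n = -50*59 = -2950)
(-452274 - 82686)*(-86134 + n/((-18*72*70))) = (-452274 - 82686)*(-86134 - 2950/(-18*72*70)) = -534960*(-86134 - 2950/((-1296*70))) = -534960*(-86134 - 2950/(-90720)) = -534960*(-86134 - 2950*(-1/90720)) = -534960*(-86134 + 295/9072) = -534960*(-781407353/9072) = 2902928316395/63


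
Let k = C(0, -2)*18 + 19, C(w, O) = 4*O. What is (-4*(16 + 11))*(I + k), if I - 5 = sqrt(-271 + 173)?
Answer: 12960 - 756*I*sqrt(2) ≈ 12960.0 - 1069.1*I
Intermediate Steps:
I = 5 + 7*I*sqrt(2) (I = 5 + sqrt(-271 + 173) = 5 + sqrt(-98) = 5 + 7*I*sqrt(2) ≈ 5.0 + 9.8995*I)
k = -125 (k = (4*(-2))*18 + 19 = -8*18 + 19 = -144 + 19 = -125)
(-4*(16 + 11))*(I + k) = (-4*(16 + 11))*((5 + 7*I*sqrt(2)) - 125) = (-4*27)*(-120 + 7*I*sqrt(2)) = -108*(-120 + 7*I*sqrt(2)) = 12960 - 756*I*sqrt(2)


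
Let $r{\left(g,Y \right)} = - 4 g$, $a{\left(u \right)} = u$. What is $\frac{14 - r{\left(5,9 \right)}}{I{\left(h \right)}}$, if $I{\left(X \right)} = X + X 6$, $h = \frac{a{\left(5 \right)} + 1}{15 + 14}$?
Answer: $\frac{493}{21} \approx 23.476$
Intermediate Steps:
$h = \frac{6}{29}$ ($h = \frac{5 + 1}{15 + 14} = \frac{6}{29} \approx 0.2069$)
$I{\left(X \right)} = 7 X$ ($I{\left(X \right)} = X + 6 X = 7 X$)
$\frac{14 - r{\left(5,9 \right)}}{I{\left(h \right)}} = \frac{14 - \left(-4\right) 5}{7 \cdot \frac{6}{29}} = \frac{14 - -20}{\frac{42}{29}} = \left(14 + 20\right) \frac{29}{42} = 34 \cdot \frac{29}{42} = \frac{493}{21}$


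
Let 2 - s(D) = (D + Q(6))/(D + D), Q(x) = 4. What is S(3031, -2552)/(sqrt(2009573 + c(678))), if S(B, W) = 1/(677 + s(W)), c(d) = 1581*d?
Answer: 1276*sqrt(3081491)/2667853218597 ≈ 8.3959e-7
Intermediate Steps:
s(D) = 2 - (4 + D)/(2*D) (s(D) = 2 - (D + 4)/(D + D) = 2 - (4 + D)/(2*D))
S(B, W) = 1/(1357/2 - 2/W) (S(B, W) = 1/(677 + (3/2 - 2/W)) = 1/(1357/2 - 2/W))
S(3031, -2552)/(sqrt(2009573 + c(678))) = (2*(-2552)/(-4 + 1357*(-2552)))/(sqrt(2009573 + 1581*678)) = (2*(-2552)/(-4 - 3463064))/(sqrt(2009573 + 1071918)) = (2*(-2552)/(-3463068))/(sqrt(3081491)) = (2*(-2552)*(-1/3463068))*(sqrt(3081491)/3081491) = 1276*(sqrt(3081491)/3081491)/865767 = 1276*sqrt(3081491)/2667853218597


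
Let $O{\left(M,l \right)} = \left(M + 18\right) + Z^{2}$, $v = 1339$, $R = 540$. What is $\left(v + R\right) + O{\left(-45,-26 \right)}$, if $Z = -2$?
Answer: $1856$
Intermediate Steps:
$O{\left(M,l \right)} = 22 + M$ ($O{\left(M,l \right)} = \left(M + 18\right) + \left(-2\right)^{2} = \left(18 + M\right) + 4 = 22 + M$)
$\left(v + R\right) + O{\left(-45,-26 \right)} = \left(1339 + 540\right) + \left(22 - 45\right) = 1879 - 23 = 1856$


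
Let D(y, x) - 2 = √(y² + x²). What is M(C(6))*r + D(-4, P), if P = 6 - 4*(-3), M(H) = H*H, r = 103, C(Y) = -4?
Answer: 1650 + 2*√85 ≈ 1668.4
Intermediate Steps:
M(H) = H²
P = 18 (P = 6 + 12 = 18)
D(y, x) = 2 + √(x² + y²) (D(y, x) = 2 + √(y² + x²) = 2 + √(x² + y²))
M(C(6))*r + D(-4, P) = (-4)²*103 + (2 + √(18² + (-4)²)) = 16*103 + (2 + √(324 + 16)) = 1648 + (2 + √340) = 1648 + (2 + 2*√85) = 1650 + 2*√85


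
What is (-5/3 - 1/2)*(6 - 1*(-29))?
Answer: -455/6 ≈ -75.833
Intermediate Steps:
(-5/3 - 1/2)*(6 - 1*(-29)) = (-5*⅓ - 1*½)*(6 + 29) = (-5/3 - ½)*35 = -13/6*35 = -455/6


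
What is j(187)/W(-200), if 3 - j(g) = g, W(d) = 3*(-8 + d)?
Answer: 23/78 ≈ 0.29487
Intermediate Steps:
W(d) = -24 + 3*d
j(g) = 3 - g
j(187)/W(-200) = (3 - 1*187)/(-24 + 3*(-200)) = (3 - 187)/(-24 - 600) = -184/(-624) = -184*(-1/624) = 23/78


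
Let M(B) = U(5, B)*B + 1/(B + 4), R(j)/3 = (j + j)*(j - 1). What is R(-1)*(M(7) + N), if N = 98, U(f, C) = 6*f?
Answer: 40668/11 ≈ 3697.1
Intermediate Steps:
R(j) = 6*j*(-1 + j) (R(j) = 3*((j + j)*(j - 1)) = 3*((2*j)*(-1 + j)) = 3*(2*j*(-1 + j)) = 6*j*(-1 + j))
M(B) = 1/(4 + B) + 30*B (M(B) = (6*5)*B + 1/(B + 4) = 30*B + 1/(4 + B) = 1/(4 + B) + 30*B)
R(-1)*(M(7) + N) = (6*(-1)*(-1 - 1))*((1 + 30*7² + 120*7)/(4 + 7) + 98) = (6*(-1)*(-2))*((1 + 30*49 + 840)/11 + 98) = 12*((1 + 1470 + 840)/11 + 98) = 12*((1/11)*2311 + 98) = 12*(2311/11 + 98) = 12*(3389/11) = 40668/11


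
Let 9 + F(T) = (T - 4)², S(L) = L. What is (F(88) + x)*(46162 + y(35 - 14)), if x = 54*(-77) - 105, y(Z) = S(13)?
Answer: 128551200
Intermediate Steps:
y(Z) = 13
x = -4263 (x = -4158 - 105 = -4263)
F(T) = -9 + (-4 + T)² (F(T) = -9 + (T - 4)² = -9 + (-4 + T)²)
(F(88) + x)*(46162 + y(35 - 14)) = ((-9 + (-4 + 88)²) - 4263)*(46162 + 13) = ((-9 + 84²) - 4263)*46175 = ((-9 + 7056) - 4263)*46175 = (7047 - 4263)*46175 = 2784*46175 = 128551200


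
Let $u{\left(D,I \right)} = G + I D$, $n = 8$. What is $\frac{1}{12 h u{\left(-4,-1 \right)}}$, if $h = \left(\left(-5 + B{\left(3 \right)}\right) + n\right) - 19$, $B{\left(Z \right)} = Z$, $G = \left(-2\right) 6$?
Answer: $\frac{1}{1248} \approx 0.00080128$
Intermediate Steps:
$G = -12$
$u{\left(D,I \right)} = -12 + D I$ ($u{\left(D,I \right)} = -12 + I D = -12 + D I$)
$h = -13$ ($h = \left(\left(-5 + 3\right) + 8\right) - 19 = \left(-2 + 8\right) - 19 = 6 - 19 = -13$)
$\frac{1}{12 h u{\left(-4,-1 \right)}} = \frac{1}{12 \left(-13\right) \left(-12 - -4\right)} = \frac{1}{\left(-156\right) \left(-12 + 4\right)} = \frac{1}{\left(-156\right) \left(-8\right)} = \frac{1}{1248}$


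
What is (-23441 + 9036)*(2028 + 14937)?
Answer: -244380825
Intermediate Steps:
(-23441 + 9036)*(2028 + 14937) = -14405*16965 = -244380825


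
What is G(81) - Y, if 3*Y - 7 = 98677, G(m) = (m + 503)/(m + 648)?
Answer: -23979628/729 ≈ -32894.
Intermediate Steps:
G(m) = (503 + m)/(648 + m)
Y = 98684/3 (Y = 7/3 + (⅓)*98677 = 7/3 + 98677/3 = 98684/3 ≈ 32895.)
G(81) - Y = (503 + 81)/(648 + 81) - 1*98684/3 = 584/729 - 98684/3 = -23979628/729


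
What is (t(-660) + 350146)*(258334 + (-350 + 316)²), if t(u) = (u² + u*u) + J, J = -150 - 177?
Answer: 316842220310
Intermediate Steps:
J = -327
t(u) = -327 + 2*u² (t(u) = (u² + u*u) - 327 = (u² + u²) - 327 = 2*u² - 327 = -327 + 2*u²)
(t(-660) + 350146)*(258334 + (-350 + 316)²) = ((-327 + 2*(-660)²) + 350146)*(258334 + (-350 + 316)²) = ((-327 + 2*435600) + 350146)*(258334 + (-34)²) = ((-327 + 871200) + 350146)*(258334 + 1156) = (870873 + 350146)*259490 = 1221019*259490 = 316842220310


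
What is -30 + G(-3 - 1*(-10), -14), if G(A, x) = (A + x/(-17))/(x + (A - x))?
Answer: -491/17 ≈ -28.882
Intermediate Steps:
G(A, x) = (A - x/17)/A (G(A, x) = (A + x*(-1/17))/A = (A - x/17)/A)
-30 + G(-3 - 1*(-10), -14) = -30 + ((-3 - 1*(-10)) - 1/17*(-14))/(-3 - 1*(-10)) = -30 + ((-3 + 10) + 14/17)/(-3 + 10) = -30 + (7 + 14/17)/7 = -30 + (⅐)*(133/17) = -30 + 19/17 = -491/17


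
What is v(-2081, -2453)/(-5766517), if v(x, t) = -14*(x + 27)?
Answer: -28756/5766517 ≈ -0.0049867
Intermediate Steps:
v(x, t) = -378 - 14*x (v(x, t) = -14*(27 + x) = -378 - 14*x)
v(-2081, -2453)/(-5766517) = (-378 - 14*(-2081))/(-5766517) = (-378 + 29134)*(-1/5766517) = 28756*(-1/5766517) = -28756/5766517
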